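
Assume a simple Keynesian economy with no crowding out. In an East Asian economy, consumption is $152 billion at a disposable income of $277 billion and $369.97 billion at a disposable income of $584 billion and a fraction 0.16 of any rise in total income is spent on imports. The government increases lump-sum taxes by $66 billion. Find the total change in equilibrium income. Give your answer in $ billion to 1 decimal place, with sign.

−$104.1 billion

MPC = ΔC/ΔYd = (369.97 − 152)/(584 − 277) = 217.97/307 = 0.71.
A lump-sum tax change of +$66 billion shifts disposable income by −$66 billion; first-round consumption changes by −c × ΔT = −0.71 × (+$66 billion) = −$46.86 billion.
Expenditure multiplier = 1/(1 − c + m) = 1/(1 − 0.71 + 0.16) = 1/0.45 ≈ 2.222.
The tax multiplier is −c × k ≈ −1.578, so ΔY = k × (−c·ΔT) = (−$46.86 billion) / 0.45 ≈ −$104.1 billion.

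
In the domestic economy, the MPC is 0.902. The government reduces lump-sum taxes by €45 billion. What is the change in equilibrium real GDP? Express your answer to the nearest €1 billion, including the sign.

A lump-sum tax change of −€45 billion shifts disposable income by +€45 billion; first-round consumption changes by −c × ΔT = −0.902 × (−€45 billion) = +€40.59 billion.
Expenditure multiplier = 1/(1 − MPC) = 1/(1 − 0.902) = 1/0.098 ≈ 10.204.
The tax multiplier is −c × k ≈ −9.204, so ΔY = k × (−c·ΔT) = (+€40.59 billion) / 0.098 ≈ +€414 billion.

+€414 billion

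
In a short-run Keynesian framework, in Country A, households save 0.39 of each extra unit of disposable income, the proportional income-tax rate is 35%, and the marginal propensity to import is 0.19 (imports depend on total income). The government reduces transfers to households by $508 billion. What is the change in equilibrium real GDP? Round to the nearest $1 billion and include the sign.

−$391 billion

MPC = 1 − MPS = 1 − 0.39 = 0.61.
The transfer change shifts disposable income by −$508 billion, so first-round consumption changes by c·ΔTR = 0.61 × (−$508 billion) = −$309.88 billion.
Expenditure multiplier = 1/(1 − c(1−t) + m) = 1/(1 − 0.61×0.65 + 0.19) = 1/0.7935 ≈ 1.26.
The transfer multiplier is c × k ≈ 0.769, so ΔY = k × (c·ΔTR) = (−$309.88 billion) / 0.7935 ≈ −$391 billion.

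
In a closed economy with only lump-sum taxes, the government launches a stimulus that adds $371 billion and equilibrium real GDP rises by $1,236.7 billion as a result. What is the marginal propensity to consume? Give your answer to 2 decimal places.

Implied spending multiplier k = ΔY/ΔG = 1,236.7/371 ≈ 3.3334.
Since k = 1/(1 − MPC), MPC = 1 − 1/k = 1 − ΔG/ΔY = 1 − 371/1,236.7 ≈ 0.70.

0.70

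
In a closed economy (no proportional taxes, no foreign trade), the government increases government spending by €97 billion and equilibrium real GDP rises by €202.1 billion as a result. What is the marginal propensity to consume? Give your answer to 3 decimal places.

0.520

Implied spending multiplier k = ΔY/ΔG = 202.1/97 ≈ 2.0835.
Since k = 1/(1 − MPC), MPC = 1 − 1/k = 1 − ΔG/ΔY = 1 − 97/202.1 ≈ 0.520.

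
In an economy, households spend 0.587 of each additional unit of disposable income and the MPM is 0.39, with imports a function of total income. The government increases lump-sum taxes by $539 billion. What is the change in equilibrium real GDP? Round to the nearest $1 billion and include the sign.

A lump-sum tax change of +$539 billion shifts disposable income by −$539 billion; first-round consumption changes by −c × ΔT = −0.587 × (+$539 billion) = −$316.393 billion.
Expenditure multiplier = 1/(1 − c + m) = 1/(1 − 0.587 + 0.39) = 1/0.803 ≈ 1.245.
The tax multiplier is −c × k ≈ −0.731, so ΔY = k × (−c·ΔT) = (−$316.393 billion) / 0.803 ≈ −$394 billion.

−$394 billion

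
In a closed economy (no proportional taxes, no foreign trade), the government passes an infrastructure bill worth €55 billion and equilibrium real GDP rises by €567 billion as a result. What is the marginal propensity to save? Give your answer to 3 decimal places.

Implied spending multiplier k = ΔY/ΔG = 567/55 ≈ 10.3091.
Since k = 1/(1 − MPC), MPC = 1 − 1/k = 1 − ΔG/ΔY = 1 − 55/567 ≈ 0.903.
MPS = 1 − MPC = 0.097.

0.097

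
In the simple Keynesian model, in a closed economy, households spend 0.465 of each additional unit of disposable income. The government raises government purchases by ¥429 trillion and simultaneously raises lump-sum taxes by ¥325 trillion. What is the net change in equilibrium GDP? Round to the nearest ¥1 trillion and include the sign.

+¥519 trillion

Expenditure multiplier = 1/(1 − MPC) = 1/(1 − 0.465) = 1/0.535 ≈ 1.869.
ΔG contributes k·ΔG = (+¥429 trillion) / 0.535 ≈ +¥801.9 trillion.
ΔT of +¥325 trillion changes first-round spending by −c·ΔT = −¥151.125 trillion, contributing k·(−c·ΔT) = (−¥151.125 trillion) / 0.535 ≈ −¥282.5 trillion.
Net ΔY = k(ΔG − c·ΔT) = (+¥277.875 trillion) / 0.535 ≈ +¥519 trillion.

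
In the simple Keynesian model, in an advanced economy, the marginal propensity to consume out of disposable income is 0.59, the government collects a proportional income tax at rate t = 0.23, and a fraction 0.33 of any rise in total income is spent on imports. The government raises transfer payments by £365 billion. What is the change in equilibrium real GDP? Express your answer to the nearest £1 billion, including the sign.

The transfer change shifts disposable income by +£365 billion, so first-round consumption changes by c·ΔTR = 0.59 × (+£365 billion) = +£215.35 billion.
Expenditure multiplier = 1/(1 − c(1−t) + m) = 1/(1 − 0.59×0.77 + 0.33) = 1/0.8757 ≈ 1.142.
The transfer multiplier is c × k ≈ 0.674, so ΔY = k × (c·ΔTR) = (+£215.35 billion) / 0.8757 ≈ +£246 billion.

+£246 billion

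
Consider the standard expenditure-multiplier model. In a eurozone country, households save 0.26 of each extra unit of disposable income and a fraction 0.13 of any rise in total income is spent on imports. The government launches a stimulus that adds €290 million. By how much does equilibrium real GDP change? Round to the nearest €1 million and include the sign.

+€744 million

MPC = 1 − MPS = 1 − 0.26 = 0.74.
Government-spending multiplier = 1/(1 − c + m) = 1/(1 − 0.74 + 0.13) = 1/0.39 ≈ 2.564.
ΔY = k × ΔG = (+€290 million) / 0.39 ≈ +€744 million.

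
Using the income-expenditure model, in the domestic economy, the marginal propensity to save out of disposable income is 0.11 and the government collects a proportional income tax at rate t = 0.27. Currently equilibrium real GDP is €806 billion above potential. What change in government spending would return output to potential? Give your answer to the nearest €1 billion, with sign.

−€282 billion

MPC = 1 − MPS = 1 − 0.11 = 0.89.
Spending multiplier = 1/(1 − c(1−t)) = 1/(1 − 0.89×0.73) = 1/0.3503 ≈ 2.855.
Need ΔY = −€806 billion, so ΔG = ΔY/k = (−€806 billion) × 0.3503 ≈ −€282 billion.
The government should cut government spending by €282 billion.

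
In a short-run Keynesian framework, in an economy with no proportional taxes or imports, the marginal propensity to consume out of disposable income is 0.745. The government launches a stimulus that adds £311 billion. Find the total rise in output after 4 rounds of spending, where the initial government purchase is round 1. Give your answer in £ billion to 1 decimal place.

£843.9 billion

Round 1 adds ΔG = £311 billion; each later round is MPC = 0.745 times the previous.
After 4 rounds: 311 + 231.695 + 172.612775 + 128.596517375 = ΔG·(1 − c^4)/(1 − c) = 311 × (1 − 0.308052750625)/0.255 ≈ £843.9 billion.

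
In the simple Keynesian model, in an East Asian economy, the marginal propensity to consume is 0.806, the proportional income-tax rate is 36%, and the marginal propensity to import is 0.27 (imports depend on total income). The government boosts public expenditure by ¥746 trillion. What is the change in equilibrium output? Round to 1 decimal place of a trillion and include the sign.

+¥989.2 trillion

Expenditure multiplier = 1/(1 − c(1−t) + m) = 1/(1 − 0.806×0.64 + 0.27) = 1/0.75416 ≈ 1.326.
ΔY = k × ΔG = (+¥746 trillion) / 0.75416 ≈ +¥989.2 trillion.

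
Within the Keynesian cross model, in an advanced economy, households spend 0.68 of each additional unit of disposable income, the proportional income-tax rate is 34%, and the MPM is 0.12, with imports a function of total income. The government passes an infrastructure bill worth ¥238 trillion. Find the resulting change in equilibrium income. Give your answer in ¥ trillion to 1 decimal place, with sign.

+¥354.6 trillion

Government-spending multiplier = 1/(1 − c(1−t) + m) = 1/(1 − 0.68×0.66 + 0.12) = 1/0.6712 ≈ 1.49.
ΔY = k × ΔG = (+¥238 trillion) / 0.6712 ≈ +¥354.6 trillion.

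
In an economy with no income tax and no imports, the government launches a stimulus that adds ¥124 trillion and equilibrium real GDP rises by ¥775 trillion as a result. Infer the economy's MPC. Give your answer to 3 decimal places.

Implied spending multiplier k = ΔY/ΔG = 775/124 = 6.25.
Since k = 1/(1 − MPC), MPC = 1 − 1/k = 1 − ΔG/ΔY = 1 − 124/775 = 0.840.

0.840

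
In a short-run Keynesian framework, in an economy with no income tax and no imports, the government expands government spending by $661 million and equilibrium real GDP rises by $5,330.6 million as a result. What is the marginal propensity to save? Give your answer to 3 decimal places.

Implied spending multiplier k = ΔY/ΔG = 5,330.6/661 ≈ 8.0644.
Since k = 1/(1 − MPC), MPC = 1 − 1/k = 1 − ΔG/ΔY = 1 − 661/5,330.6 ≈ 0.876.
MPS = 1 − MPC = 0.124.

0.124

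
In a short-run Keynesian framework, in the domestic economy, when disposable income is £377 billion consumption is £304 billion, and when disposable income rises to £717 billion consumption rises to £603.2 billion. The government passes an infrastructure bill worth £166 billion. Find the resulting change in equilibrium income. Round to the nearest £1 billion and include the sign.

+£1,383 billion

MPC = ΔC/ΔYd = (603.2 − 304)/(717 − 377) = 299.2/340 = 0.88.
Spending multiplier = 1/(1 − MPC) = 1/(1 − 0.88) = 1/0.12 ≈ 8.333.
ΔY = k × ΔG = (+£166 billion) / 0.12 ≈ +£1,383 billion.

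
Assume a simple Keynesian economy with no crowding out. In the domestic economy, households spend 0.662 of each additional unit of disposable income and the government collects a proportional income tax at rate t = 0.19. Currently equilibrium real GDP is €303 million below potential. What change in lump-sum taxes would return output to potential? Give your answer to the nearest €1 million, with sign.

−€212 million

Spending multiplier = 1/(1 − c(1−t)) = 1/(1 − 0.662×0.81) = 1/0.46378 ≈ 2.156.
Tax multiplier = −c·k = −0.662/0.46378 ≈ −1.427. Need ΔY = +€303 million, so ΔT = ΔY/(−c·k) = −(+€303 million) × 0.46378 / 0.662 ≈ −€212 million.
The government should cut lump-sum taxes by €212 million.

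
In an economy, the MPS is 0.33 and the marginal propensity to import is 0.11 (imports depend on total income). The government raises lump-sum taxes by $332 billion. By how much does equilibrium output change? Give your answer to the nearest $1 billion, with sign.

MPC = 1 − MPS = 1 − 0.33 = 0.67.
A lump-sum tax change of +$332 billion shifts disposable income by −$332 billion; first-round consumption changes by −c × ΔT = −0.67 × (+$332 billion) = −$222.44 billion.
Expenditure multiplier = 1/(1 − c + m) = 1/(1 − 0.67 + 0.11) = 1/0.44 ≈ 2.273.
The tax multiplier is −c × k ≈ −1.523, so ΔY = k × (−c·ΔT) = (−$222.44 billion) / 0.44 ≈ −$506 billion.

−$506 billion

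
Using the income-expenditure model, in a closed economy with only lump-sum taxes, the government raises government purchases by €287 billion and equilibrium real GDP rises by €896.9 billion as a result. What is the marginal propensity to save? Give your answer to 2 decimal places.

Implied spending multiplier k = ΔY/ΔG = 896.9/287 ≈ 3.1251.
Since k = 1/(1 − MPC), MPC = 1 − 1/k = 1 − ΔG/ΔY = 1 − 287/896.9 ≈ 0.68.
MPS = 1 − MPC = 0.32.

0.32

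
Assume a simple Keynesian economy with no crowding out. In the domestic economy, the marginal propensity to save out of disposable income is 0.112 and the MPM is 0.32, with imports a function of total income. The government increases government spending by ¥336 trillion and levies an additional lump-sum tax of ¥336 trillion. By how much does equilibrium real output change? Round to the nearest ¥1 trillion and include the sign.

+¥87 trillion

MPC = 1 − MPS = 1 − 0.112 = 0.888.
Expenditure multiplier = 1/(1 − c + m) = 1/(1 − 0.888 + 0.32) = 1/0.432 ≈ 2.315.
ΔG contributes k·ΔG = (+¥336 trillion) / 0.432 ≈ +¥777.8 trillion.
ΔT of +¥336 trillion changes first-round spending by −c·ΔT = −¥298.368 trillion, contributing k·(−c·ΔT) = (−¥298.368 trillion) / 0.432 ≈ −¥690.7 trillion.
Net ΔY = k(ΔG − c·ΔT) = (+¥37.632 trillion) / 0.432 ≈ +¥87 trillion.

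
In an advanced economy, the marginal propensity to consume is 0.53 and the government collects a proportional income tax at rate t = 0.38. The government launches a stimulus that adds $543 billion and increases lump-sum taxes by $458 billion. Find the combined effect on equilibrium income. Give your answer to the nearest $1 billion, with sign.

Expenditure multiplier = 1/(1 − c(1−t)) = 1/(1 − 0.53×0.62) = 1/0.6714 ≈ 1.489.
ΔG contributes k·ΔG = (+$543 billion) / 0.6714 ≈ +$808.8 billion.
ΔT of +$458 billion changes first-round spending by −c·ΔT = −$242.74 billion, contributing k·(−c·ΔT) = (−$242.74 billion) / 0.6714 ≈ −$361.5 billion.
Net ΔY = k(ΔG − c·ΔT) = (+$300.26 billion) / 0.6714 ≈ +$447 billion.

+$447 billion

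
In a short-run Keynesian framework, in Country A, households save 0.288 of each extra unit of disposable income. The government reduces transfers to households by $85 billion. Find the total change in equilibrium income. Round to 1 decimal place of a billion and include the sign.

MPC = 1 − MPS = 1 − 0.288 = 0.712.
The transfer change shifts disposable income by −$85 billion, so first-round consumption changes by c·ΔTR = 0.712 × (−$85 billion) = −$60.52 billion.
Expenditure multiplier = 1/(1 − MPC) = 1/(1 − 0.712) = 1/0.288 ≈ 3.472.
The transfer multiplier is c × k ≈ 2.472, so ΔY = k × (c·ΔTR) = (−$60.52 billion) / 0.288 ≈ −$210.1 billion.

−$210.1 billion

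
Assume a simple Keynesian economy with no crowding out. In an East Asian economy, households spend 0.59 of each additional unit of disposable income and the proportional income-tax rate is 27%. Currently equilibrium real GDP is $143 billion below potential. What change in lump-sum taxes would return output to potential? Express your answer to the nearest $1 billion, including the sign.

−$138 billion

Spending multiplier = 1/(1 − c(1−t)) = 1/(1 − 0.59×0.73) = 1/0.5693 ≈ 1.757.
Tax multiplier = −c·k = −0.59/0.5693 ≈ −1.036. Need ΔY = +$143 billion, so ΔT = ΔY/(−c·k) = −(+$143 billion) × 0.5693 / 0.59 ≈ −$138 billion.
The government should cut lump-sum taxes by $138 billion.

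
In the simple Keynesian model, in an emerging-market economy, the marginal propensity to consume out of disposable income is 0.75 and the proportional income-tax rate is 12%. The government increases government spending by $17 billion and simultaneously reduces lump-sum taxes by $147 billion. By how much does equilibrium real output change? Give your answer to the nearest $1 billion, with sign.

Expenditure multiplier = 1/(1 − c(1−t)) = 1/(1 − 0.75×0.88) = 1/0.34 ≈ 2.941.
ΔG contributes k·ΔG = (+$17 billion) / 0.34 = +$50 billion.
ΔT of −$147 billion changes first-round spending by −c·ΔT = +$110.25 billion, contributing k·(−c·ΔT) = (+$110.25 billion) / 0.34 ≈ +$324.3 billion.
Net ΔY = k(ΔG − c·ΔT) = (+$127.25 billion) / 0.34 ≈ +$374 billion.

+$374 billion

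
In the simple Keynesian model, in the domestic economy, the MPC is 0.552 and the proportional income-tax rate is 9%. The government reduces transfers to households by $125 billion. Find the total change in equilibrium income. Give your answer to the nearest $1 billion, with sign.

−$139 billion

The transfer change shifts disposable income by −$125 billion, so first-round consumption changes by c·ΔTR = 0.552 × (−$125 billion) = −$69 billion.
Expenditure multiplier = 1/(1 − c(1−t)) = 1/(1 − 0.552×0.91) = 1/0.49768 ≈ 2.009.
The transfer multiplier is c × k ≈ 1.109, so ΔY = k × (c·ΔTR) = (−$69 billion) / 0.49768 ≈ −$139 billion.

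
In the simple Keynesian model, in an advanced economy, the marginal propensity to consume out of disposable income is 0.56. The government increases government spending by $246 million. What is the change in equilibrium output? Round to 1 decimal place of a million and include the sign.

Spending multiplier = 1/(1 − MPC) = 1/(1 − 0.56) = 1/0.44 ≈ 2.273.
ΔY = k × ΔG = (+$246 million) / 0.44 ≈ +$559.1 million.

+$559.1 million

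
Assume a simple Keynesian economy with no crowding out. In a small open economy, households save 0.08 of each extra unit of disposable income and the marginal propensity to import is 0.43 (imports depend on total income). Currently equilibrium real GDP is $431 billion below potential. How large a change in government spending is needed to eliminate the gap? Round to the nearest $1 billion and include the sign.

+$220 billion

MPC = 1 − MPS = 1 − 0.08 = 0.92.
Spending multiplier = 1/(1 − c + m) = 1/(1 − 0.92 + 0.43) = 1/0.51 ≈ 1.961.
Need ΔY = +$431 billion, so ΔG = ΔY/k = (+$431 billion) × 0.51 ≈ +$220 billion.
The government should increase government spending by $220 billion.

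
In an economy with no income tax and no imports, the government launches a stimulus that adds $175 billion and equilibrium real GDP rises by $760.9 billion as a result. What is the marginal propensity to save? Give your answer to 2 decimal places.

Implied spending multiplier k = ΔY/ΔG = 760.9/175 = 4.348.
Since k = 1/(1 − MPC), MPC = 1 − 1/k = 1 − ΔG/ΔY = 1 − 175/760.9 ≈ 0.77.
MPS = 1 − MPC = 0.23.

0.23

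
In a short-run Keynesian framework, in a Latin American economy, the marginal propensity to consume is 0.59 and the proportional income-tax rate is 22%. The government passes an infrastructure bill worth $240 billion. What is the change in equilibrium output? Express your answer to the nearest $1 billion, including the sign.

+$445 billion

Expenditure multiplier = 1/(1 − c(1−t)) = 1/(1 − 0.59×0.78) = 1/0.5398 ≈ 1.853.
ΔY = k × ΔG = (+$240 billion) / 0.5398 ≈ +$445 billion.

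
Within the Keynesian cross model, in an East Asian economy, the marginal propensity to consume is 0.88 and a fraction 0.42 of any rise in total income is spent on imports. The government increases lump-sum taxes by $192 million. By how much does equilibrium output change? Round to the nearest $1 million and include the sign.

−$313 million

A lump-sum tax change of +$192 million shifts disposable income by −$192 million; first-round consumption changes by −c × ΔT = −0.88 × (+$192 million) = −$168.96 million.
Expenditure multiplier = 1/(1 − c + m) = 1/(1 − 0.88 + 0.42) = 1/0.54 ≈ 1.852.
The tax multiplier is −c × k ≈ −1.63, so ΔY = k × (−c·ΔT) = (−$168.96 million) / 0.54 ≈ −$313 million.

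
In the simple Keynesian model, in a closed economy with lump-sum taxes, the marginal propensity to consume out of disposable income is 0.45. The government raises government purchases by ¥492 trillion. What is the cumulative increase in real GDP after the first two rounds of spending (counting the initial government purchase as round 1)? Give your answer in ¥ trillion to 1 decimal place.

¥713.4 trillion

Round 1 adds ΔG = ¥492 trillion; each later round is MPC = 0.45 times the previous.
After 2 rounds: 492 + 221.4 = ΔG·(1 − c^2)/(1 − c) = 492 × (1 − 0.2025)/0.55 = ¥713.4 trillion.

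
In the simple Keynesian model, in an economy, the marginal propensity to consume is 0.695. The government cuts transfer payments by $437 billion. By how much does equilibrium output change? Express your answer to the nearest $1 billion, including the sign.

The transfer change shifts disposable income by −$437 billion, so first-round consumption changes by c·ΔTR = 0.695 × (−$437 billion) = −$303.715 billion.
Expenditure multiplier = 1/(1 − MPC) = 1/(1 − 0.695) = 1/0.305 ≈ 3.279.
The transfer multiplier is c × k ≈ 2.279, so ΔY = k × (c·ΔTR) = (−$303.715 billion) / 0.305 ≈ −$996 billion.

−$996 billion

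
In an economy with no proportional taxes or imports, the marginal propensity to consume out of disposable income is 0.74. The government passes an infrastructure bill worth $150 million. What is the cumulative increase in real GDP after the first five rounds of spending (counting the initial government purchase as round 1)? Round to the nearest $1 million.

Round 1 adds ΔG = $150 million; each later round is MPC = 0.74 times the previous.
After 5 rounds: 150 + 111 + 82.14 + 60.7836 + 44.979864 = ΔG·(1 − c^5)/(1 − c) = 150 × (1 − 0.2219006624)/0.26 ≈ $449 million.

$449 million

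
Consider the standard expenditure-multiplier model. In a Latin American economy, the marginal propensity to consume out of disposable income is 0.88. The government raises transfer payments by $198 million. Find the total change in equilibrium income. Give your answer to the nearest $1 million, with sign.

+$1,452 million

The transfer change shifts disposable income by +$198 million, so first-round consumption changes by c·ΔTR = 0.88 × (+$198 million) = +$174.24 million.
Expenditure multiplier = 1/(1 − MPC) = 1/(1 − 0.88) = 1/0.12 ≈ 8.333.
The transfer multiplier is c × k ≈ 7.333, so ΔY = k × (c·ΔTR) = (+$174.24 million) / 0.12 = +$1,452 million.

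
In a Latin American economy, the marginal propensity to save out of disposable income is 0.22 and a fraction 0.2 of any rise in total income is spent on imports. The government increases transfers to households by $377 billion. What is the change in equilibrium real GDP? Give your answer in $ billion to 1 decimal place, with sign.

+$700.1 billion

MPC = 1 − MPS = 1 − 0.22 = 0.78.
The transfer change shifts disposable income by +$377 billion, so first-round consumption changes by c·ΔTR = 0.78 × (+$377 billion) = +$294.06 billion.
Expenditure multiplier = 1/(1 − c + m) = 1/(1 − 0.78 + 0.2) = 1/0.42 ≈ 2.381.
The transfer multiplier is c × k ≈ 1.857, so ΔY = k × (c·ΔTR) = (+$294.06 billion) / 0.42 ≈ +$700.1 billion.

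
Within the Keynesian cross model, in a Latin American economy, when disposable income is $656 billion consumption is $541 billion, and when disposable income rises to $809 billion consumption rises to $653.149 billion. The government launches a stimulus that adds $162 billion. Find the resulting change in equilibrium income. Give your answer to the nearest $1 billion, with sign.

+$607 billion

MPC = ΔC/ΔYd = (653.149 − 541)/(809 − 656) = 112.149/153 = 0.733.
Spending multiplier = 1/(1 − MPC) = 1/(1 − 0.733) = 1/0.267 ≈ 3.745.
ΔY = k × ΔG = (+$162 billion) / 0.267 ≈ +$607 billion.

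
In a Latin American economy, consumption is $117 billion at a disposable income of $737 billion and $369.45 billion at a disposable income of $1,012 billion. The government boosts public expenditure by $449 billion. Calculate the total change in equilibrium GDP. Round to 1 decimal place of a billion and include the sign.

+$5,475.6 billion

MPC = ΔC/ΔYd = (369.45 − 117)/(1,012 − 737) = 252.45/275 = 0.918.
Government-spending multiplier = 1/(1 − MPC) = 1/(1 − 0.918) = 1/0.082 ≈ 12.195.
ΔY = k × ΔG = (+$449 billion) / 0.082 ≈ +$5,475.6 billion.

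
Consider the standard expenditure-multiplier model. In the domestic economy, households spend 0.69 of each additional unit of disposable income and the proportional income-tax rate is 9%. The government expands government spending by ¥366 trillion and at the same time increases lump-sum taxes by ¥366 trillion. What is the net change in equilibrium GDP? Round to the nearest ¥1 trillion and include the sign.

+¥305 trillion

Expenditure multiplier = 1/(1 − c(1−t)) = 1/(1 − 0.69×0.91) = 1/0.3721 ≈ 2.687.
ΔG contributes k·ΔG = (+¥366 trillion) / 0.3721 ≈ +¥983.6 trillion.
ΔT of +¥366 trillion changes first-round spending by −c·ΔT = −¥252.54 trillion, contributing k·(−c·ΔT) = (−¥252.54 trillion) / 0.3721 ≈ −¥678.7 trillion.
Net ΔY = k(ΔG − c·ΔT) = (+¥113.46 trillion) / 0.3721 ≈ +¥305 trillion.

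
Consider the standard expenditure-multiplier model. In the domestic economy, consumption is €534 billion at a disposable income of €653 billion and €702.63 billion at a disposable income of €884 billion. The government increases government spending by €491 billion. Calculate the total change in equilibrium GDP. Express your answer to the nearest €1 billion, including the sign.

+€1,819 billion

MPC = ΔC/ΔYd = (702.63 − 534)/(884 − 653) = 168.63/231 = 0.73.
Spending multiplier = 1/(1 − MPC) = 1/(1 − 0.73) = 1/0.27 ≈ 3.704.
ΔY = k × ΔG = (+€491 billion) / 0.27 ≈ +€1,819 billion.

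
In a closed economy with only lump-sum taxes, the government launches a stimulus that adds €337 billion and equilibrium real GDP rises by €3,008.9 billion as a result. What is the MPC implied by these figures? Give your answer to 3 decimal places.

0.888

Implied spending multiplier k = ΔY/ΔG = 3,008.9/337 ≈ 8.9285.
Since k = 1/(1 − MPC), MPC = 1 − 1/k = 1 − ΔG/ΔY = 1 − 337/3,008.9 ≈ 0.888.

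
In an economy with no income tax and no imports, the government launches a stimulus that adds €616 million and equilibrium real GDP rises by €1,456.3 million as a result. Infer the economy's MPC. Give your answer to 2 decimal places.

Implied spending multiplier k = ΔY/ΔG = 1,456.3/616 ≈ 2.3641.
Since k = 1/(1 − MPC), MPC = 1 − 1/k = 1 − ΔG/ΔY = 1 − 616/1,456.3 ≈ 0.58.

0.58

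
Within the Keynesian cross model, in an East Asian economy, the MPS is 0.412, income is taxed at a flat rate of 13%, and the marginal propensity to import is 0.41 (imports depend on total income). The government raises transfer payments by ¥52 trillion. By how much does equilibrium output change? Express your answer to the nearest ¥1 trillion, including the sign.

MPC = 1 − MPS = 1 − 0.412 = 0.588.
The transfer change shifts disposable income by +¥52 trillion, so first-round consumption changes by c·ΔTR = 0.588 × (+¥52 trillion) = +¥30.576 trillion.
Expenditure multiplier = 1/(1 − c(1−t) + m) = 1/(1 − 0.588×0.87 + 0.41) = 1/0.89844 ≈ 1.113.
The transfer multiplier is c × k ≈ 0.654, so ΔY = k × (c·ΔTR) = (+¥30.576 trillion) / 0.89844 ≈ +¥34 trillion.

+¥34 trillion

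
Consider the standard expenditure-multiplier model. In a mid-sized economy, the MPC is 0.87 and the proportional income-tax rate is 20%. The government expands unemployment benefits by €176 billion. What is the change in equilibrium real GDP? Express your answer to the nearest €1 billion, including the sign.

The transfer change shifts disposable income by +€176 billion, so first-round consumption changes by c·ΔTR = 0.87 × (+€176 billion) = +€153.12 billion.
Expenditure multiplier = 1/(1 − c(1−t)) = 1/(1 − 0.87×0.8) = 1/0.304 ≈ 3.289.
The transfer multiplier is c × k ≈ 2.862, so ΔY = k × (c·ΔTR) = (+€153.12 billion) / 0.304 ≈ +€504 billion.

+€504 billion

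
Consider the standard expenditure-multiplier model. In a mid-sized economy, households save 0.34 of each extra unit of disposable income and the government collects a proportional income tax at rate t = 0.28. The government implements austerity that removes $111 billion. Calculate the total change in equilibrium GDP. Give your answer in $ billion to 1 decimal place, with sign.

MPC = 1 − MPS = 1 − 0.34 = 0.66.
Expenditure multiplier = 1/(1 − c(1−t)) = 1/(1 − 0.66×0.72) = 1/0.5248 ≈ 1.905.
ΔY = k × ΔG = (−$111 billion) / 0.5248 ≈ −$211.5 billion.

−$211.5 billion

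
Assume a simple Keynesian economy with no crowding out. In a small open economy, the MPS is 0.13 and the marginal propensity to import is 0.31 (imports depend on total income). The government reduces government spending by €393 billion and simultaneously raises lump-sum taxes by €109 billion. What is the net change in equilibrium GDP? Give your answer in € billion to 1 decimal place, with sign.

MPC = 1 − MPS = 1 − 0.13 = 0.87.
Expenditure multiplier = 1/(1 − c + m) = 1/(1 − 0.87 + 0.31) = 1/0.44 ≈ 2.273.
ΔG contributes k·ΔG = (−€393 billion) / 0.44 ≈ −€893.2 billion.
ΔT of +€109 billion changes first-round spending by −c·ΔT = −€94.83 billion, contributing k·(−c·ΔT) = (−€94.83 billion) / 0.44 ≈ −€215.5 billion.
Net ΔY = k(ΔG − c·ΔT) = (−€487.83 billion) / 0.44 ≈ −€1,108.7 billion.

−€1,108.7 billion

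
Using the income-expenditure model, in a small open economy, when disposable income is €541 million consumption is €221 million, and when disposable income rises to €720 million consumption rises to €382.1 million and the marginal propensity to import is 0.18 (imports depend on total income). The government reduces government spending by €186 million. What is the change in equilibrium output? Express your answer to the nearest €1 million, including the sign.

MPC = ΔC/ΔYd = (382.1 − 221)/(720 − 541) = 161.1/179 = 0.9.
Government-spending multiplier = 1/(1 − c + m) = 1/(1 − 0.9 + 0.18) = 1/0.28 ≈ 3.571.
ΔY = k × ΔG = (−€186 million) / 0.28 ≈ −€664 million.

−€664 million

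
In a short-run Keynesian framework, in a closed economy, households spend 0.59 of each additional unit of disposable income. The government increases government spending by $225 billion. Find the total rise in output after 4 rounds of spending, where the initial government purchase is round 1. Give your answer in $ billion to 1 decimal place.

Round 1 adds ΔG = $225 billion; each later round is MPC = 0.59 times the previous.
After 4 rounds: 225 + 132.75 + 78.3225 + 46.210275 = ΔG·(1 − c^4)/(1 − c) = 225 × (1 − 0.12117361)/0.41 ≈ $482.3 billion.

$482.3 billion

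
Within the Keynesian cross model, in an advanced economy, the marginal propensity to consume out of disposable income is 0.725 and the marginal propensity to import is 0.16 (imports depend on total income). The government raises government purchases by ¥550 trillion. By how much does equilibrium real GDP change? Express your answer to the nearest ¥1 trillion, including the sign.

+¥1,264 trillion

Expenditure multiplier = 1/(1 − c + m) = 1/(1 − 0.725 + 0.16) = 1/0.435 ≈ 2.299.
ΔY = k × ΔG = (+¥550 trillion) / 0.435 ≈ +¥1,264 trillion.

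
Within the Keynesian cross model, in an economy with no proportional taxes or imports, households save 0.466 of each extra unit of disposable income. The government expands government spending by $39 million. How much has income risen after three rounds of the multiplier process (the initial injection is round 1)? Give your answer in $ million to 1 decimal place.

$70.9 million

MPC = 1 − MPS = 1 − 0.466 = 0.534.
Round 1 adds ΔG = $39 million; each later round is MPC = 0.534 times the previous.
After 3 rounds: 39 + 20.826 + 11.121084 = ΔG·(1 − c^3)/(1 − c) = 39 × (1 − 0.152273304)/0.466 ≈ $70.9 million.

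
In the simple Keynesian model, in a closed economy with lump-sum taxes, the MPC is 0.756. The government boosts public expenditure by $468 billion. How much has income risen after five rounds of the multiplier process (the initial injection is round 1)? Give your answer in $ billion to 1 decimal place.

$1,444.4 billion

Round 1 adds ΔG = $468 billion; each later round is MPC = 0.756 times the previous.
After 5 rounds: 468 + 353.808 + 267.478848 + 202.214009088 + 152.873790870528 = ΔG·(1 − c^5)/(1 − c) = 468 × (1 − 0.246949969867776)/0.244 ≈ $1,444.4 billion.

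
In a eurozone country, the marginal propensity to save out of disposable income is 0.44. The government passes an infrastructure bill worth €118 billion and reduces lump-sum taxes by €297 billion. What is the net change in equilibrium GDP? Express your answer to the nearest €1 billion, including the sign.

+€646 billion

MPC = 1 − MPS = 1 − 0.44 = 0.56.
Expenditure multiplier = 1/(1 − MPC) = 1/(1 − 0.56) = 1/0.44 ≈ 2.273.
ΔG contributes k·ΔG = (+€118 billion) / 0.44 ≈ +€268.2 billion.
ΔT of −€297 billion changes first-round spending by −c·ΔT = +€166.32 billion, contributing k·(−c·ΔT) = (+€166.32 billion) / 0.44 = +€378 billion.
Net ΔY = k(ΔG − c·ΔT) = (+€284.32 billion) / 0.44 ≈ +€646 billion.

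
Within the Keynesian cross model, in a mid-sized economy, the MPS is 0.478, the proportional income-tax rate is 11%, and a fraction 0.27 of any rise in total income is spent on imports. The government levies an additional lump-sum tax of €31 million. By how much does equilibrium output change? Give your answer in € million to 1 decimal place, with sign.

MPC = 1 − MPS = 1 − 0.478 = 0.522.
A lump-sum tax change of +€31 million shifts disposable income by −€31 million; first-round consumption changes by −c × ΔT = −0.522 × (+€31 million) = −€16.182 million.
Expenditure multiplier = 1/(1 − c(1−t) + m) = 1/(1 − 0.522×0.89 + 0.27) = 1/0.80542 ≈ 1.242.
The tax multiplier is −c × k ≈ −0.648, so ΔY = k × (−c·ΔT) = (−€16.182 million) / 0.80542 ≈ −€20.1 million.

−€20.1 million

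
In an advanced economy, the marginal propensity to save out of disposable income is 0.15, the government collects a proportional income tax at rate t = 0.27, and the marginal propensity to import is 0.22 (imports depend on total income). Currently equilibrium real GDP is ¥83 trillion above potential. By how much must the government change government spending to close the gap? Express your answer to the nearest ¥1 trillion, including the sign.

MPC = 1 − MPS = 1 − 0.15 = 0.85.
Spending multiplier = 1/(1 − c(1−t) + m) = 1/(1 − 0.85×0.73 + 0.22) = 1/0.5995 ≈ 1.668.
Need ΔY = −¥83 trillion, so ΔG = ΔY/k = (−¥83 trillion) × 0.5995 ≈ −¥50 trillion.
The government should cut government spending by ¥50 trillion.

−¥50 trillion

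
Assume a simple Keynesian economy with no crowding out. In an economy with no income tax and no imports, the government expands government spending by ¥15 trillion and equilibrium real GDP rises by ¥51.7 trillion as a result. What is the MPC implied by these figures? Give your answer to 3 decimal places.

0.710

Implied spending multiplier k = ΔY/ΔG = 51.7/15 ≈ 3.4467.
Since k = 1/(1 − MPC), MPC = 1 − 1/k = 1 − ΔG/ΔY = 1 − 15/51.7 ≈ 0.710.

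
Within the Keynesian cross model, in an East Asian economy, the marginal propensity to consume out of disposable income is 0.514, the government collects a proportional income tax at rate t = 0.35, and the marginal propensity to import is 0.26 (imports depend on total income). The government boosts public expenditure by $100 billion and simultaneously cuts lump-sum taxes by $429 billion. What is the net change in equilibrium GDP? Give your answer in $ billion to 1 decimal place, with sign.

Expenditure multiplier = 1/(1 − c(1−t) + m) = 1/(1 − 0.514×0.65 + 0.26) = 1/0.9259 ≈ 1.08.
ΔG contributes k·ΔG = (+$100 billion) / 0.9259 ≈ +$108 billion.
ΔT of −$429 billion changes first-round spending by −c·ΔT = +$220.506 billion, contributing k·(−c·ΔT) = (+$220.506 billion) / 0.9259 ≈ +$238.2 billion.
Net ΔY = k(ΔG − c·ΔT) = (+$320.506 billion) / 0.9259 ≈ +$346.2 billion.

+$346.2 billion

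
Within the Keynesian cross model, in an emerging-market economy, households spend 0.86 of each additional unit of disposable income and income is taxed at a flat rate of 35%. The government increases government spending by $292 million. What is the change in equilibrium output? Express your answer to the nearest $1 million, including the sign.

Government-spending multiplier = 1/(1 − c(1−t)) = 1/(1 − 0.86×0.65) = 1/0.441 ≈ 2.268.
ΔY = k × ΔG = (+$292 million) / 0.441 ≈ +$662 million.

+$662 million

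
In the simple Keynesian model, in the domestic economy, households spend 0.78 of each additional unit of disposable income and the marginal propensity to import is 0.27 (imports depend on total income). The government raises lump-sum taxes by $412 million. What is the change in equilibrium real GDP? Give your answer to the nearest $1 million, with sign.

−$656 million

A lump-sum tax change of +$412 million shifts disposable income by −$412 million; first-round consumption changes by −c × ΔT = −0.78 × (+$412 million) = −$321.36 million.
Expenditure multiplier = 1/(1 − c + m) = 1/(1 − 0.78 + 0.27) = 1/0.49 ≈ 2.041.
The tax multiplier is −c × k ≈ −1.592, so ΔY = k × (−c·ΔT) = (−$321.36 million) / 0.49 ≈ −$656 million.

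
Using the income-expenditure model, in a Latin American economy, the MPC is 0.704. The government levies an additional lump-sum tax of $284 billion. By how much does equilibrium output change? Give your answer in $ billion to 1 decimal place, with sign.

−$675.5 billion

A lump-sum tax change of +$284 billion shifts disposable income by −$284 billion; first-round consumption changes by −c × ΔT = −0.704 × (+$284 billion) = −$199.936 billion.
Expenditure multiplier = 1/(1 − MPC) = 1/(1 − 0.704) = 1/0.296 ≈ 3.378.
The tax multiplier is −c × k ≈ −2.378, so ΔY = k × (−c·ΔT) = (−$199.936 billion) / 0.296 ≈ −$675.5 billion.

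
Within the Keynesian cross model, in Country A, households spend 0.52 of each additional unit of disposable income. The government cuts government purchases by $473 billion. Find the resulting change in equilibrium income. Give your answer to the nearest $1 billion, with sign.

Government-spending multiplier = 1/(1 − MPC) = 1/(1 − 0.52) = 1/0.48 ≈ 2.083.
ΔY = k × ΔG = (−$473 billion) / 0.48 ≈ −$985 billion.

−$985 billion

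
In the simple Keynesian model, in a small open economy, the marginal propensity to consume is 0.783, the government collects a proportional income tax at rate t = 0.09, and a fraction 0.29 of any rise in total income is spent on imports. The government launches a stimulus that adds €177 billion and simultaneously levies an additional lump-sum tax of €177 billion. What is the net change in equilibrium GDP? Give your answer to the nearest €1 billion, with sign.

+€67 billion

Expenditure multiplier = 1/(1 − c(1−t) + m) = 1/(1 − 0.783×0.91 + 0.29) = 1/0.57747 ≈ 1.732.
ΔG contributes k·ΔG = (+€177 billion) / 0.57747 ≈ +€306.5 billion.
ΔT of +€177 billion changes first-round spending by −c·ΔT = −€138.591 billion, contributing k·(−c·ΔT) = (−€138.591 billion) / 0.57747 ≈ −€240 billion.
Net ΔY = k(ΔG − c·ΔT) = (+€38.409 billion) / 0.57747 ≈ +€67 billion.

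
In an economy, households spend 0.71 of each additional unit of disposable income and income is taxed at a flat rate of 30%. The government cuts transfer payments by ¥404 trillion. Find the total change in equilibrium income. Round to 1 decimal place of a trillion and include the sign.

−¥570.3 trillion

The transfer change shifts disposable income by −¥404 trillion, so first-round consumption changes by c·ΔTR = 0.71 × (−¥404 trillion) = −¥286.84 trillion.
Expenditure multiplier = 1/(1 − c(1−t)) = 1/(1 − 0.71×0.7) = 1/0.503 ≈ 1.988.
The transfer multiplier is c × k ≈ 1.412, so ΔY = k × (c·ΔTR) = (−¥286.84 trillion) / 0.503 ≈ −¥570.3 trillion.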